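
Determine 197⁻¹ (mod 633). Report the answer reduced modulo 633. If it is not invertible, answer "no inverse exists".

gcd(633, 197) by repeated division:
633 = 3×197 + 42
197 = 4×42 + 29
42 = 1×29 + 13
29 = 2×13 + 3
13 = 4×3 + 1
3 = 3×1 + 0
The gcd is 1. Working backward:
1 = 13 − 4·3
1 = −4·29 + 9·13
1 = 9·42 − 13·29
1 = −13·197 + 61·42
1 = 61·633 − 196·197
Hence 197⁻¹ ≡ -196 ≡ 437 (mod 633).

437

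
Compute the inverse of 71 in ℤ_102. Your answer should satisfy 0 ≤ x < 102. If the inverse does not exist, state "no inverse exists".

23

Apply the Euclidean algorithm to 102 and 71:
102 = 1·71 + 31
71 = 2·31 + 9
31 = 3·9 + 4
9 = 2·4 + 1
4 = 4·1 + 0
gcd = 1, so the inverse exists. Back-substitute:
1 = 9 − 2·4
1 = −2·31 + 7·9
1 = 7·71 − 16·31
1 = −16·102 + 23·71
So 71·23 ≡ 1 (mod 102).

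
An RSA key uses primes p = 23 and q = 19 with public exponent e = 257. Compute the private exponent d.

245

φ(n) = (p−1)(q−1) = 22·18 = 396.
Need d with 257·d ≡ 1 (mod 396). Apply the extended Euclidean algorithm:
396 = 1·257 + 139
257 = 1·139 + 118
139 = 1·118 + 21
118 = 5·21 + 13
21 = 1·13 + 8
13 = 1·8 + 5
8 = 1·5 + 3
5 = 1·3 + 2
3 = 1·2 + 1
2 = 2·1 + 0
Back-substitute:
1 = 3 − 2
1 = −5 + 2·3
1 = 2·8 − 3·5
1 = −3·13 + 5·8
1 = 5·21 − 8·13
1 = −8·118 + 45·21
1 = 45·139 − 53·118
1 = −53·257 + 98·139
1 = 98·396 − 151·257
So 257·(-151) ≡ 1 (mod 396), hence d ≡ -151 ≡ 245 (mod 396).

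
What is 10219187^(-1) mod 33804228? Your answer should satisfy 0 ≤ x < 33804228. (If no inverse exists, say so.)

8337239

Apply the Euclidean algorithm to 33804228 and 10219187:
33804228 = 3·10219187 + 3146667
10219187 = 3·3146667 + 779186
3146667 = 4·779186 + 29923
779186 = 26·29923 + 1188
29923 = 25·1188 + 223
1188 = 5·223 + 73
223 = 3·73 + 4
73 = 18·4 + 1
4 = 4·1 + 0
The gcd is 1. Working backward:
1 = 73 − 18·4
1 = −18·223 + 55·73
1 = 55·1188 − 293·223
1 = −293·29923 + 7380·1188
1 = 7380·779186 − 192173·29923
1 = −192173·3146667 + 776072·779186
1 = 776072·10219187 − 2520389·3146667
1 = −2520389·33804228 + 8337239·10219187
So 10219187·8337239 ≡ 1 (mod 33804228).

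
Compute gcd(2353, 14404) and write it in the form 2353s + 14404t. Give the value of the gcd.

13

Euclidean algorithm:
14404 = 6·2353 + 286
2353 = 8·286 + 65
286 = 4·65 + 26
65 = 2·26 + 13
26 = 2·13 + 0
gcd(2353, 14404) = 13.
Back-substituting:
13 = 65 − 2·26
13 = −2·286 + 9·65
13 = 9·2353 − 74·286
13 = −74·14404 + 453·2353
So 13 = (-74)·14404 + (453)·2353.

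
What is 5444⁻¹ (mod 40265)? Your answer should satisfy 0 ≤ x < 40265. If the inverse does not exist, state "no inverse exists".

Apply the Euclidean algorithm to 40265 and 5444:
40265 = 7*5444 + 2157
5444 = 2*2157 + 1130
2157 = 1*1130 + 1027
1130 = 1*1027 + 103
1027 = 9*103 + 100
103 = 1*100 + 3
100 = 33*3 + 1
3 = 3*1 + 0
Since gcd(5444, 40265) = 1, back-substitute to write 1 as a combination:
1 = 100 − 33·3
1 = −33·103 + 34·100
1 = 34·1027 − 339·103
1 = −339·1130 + 373·1027
1 = 373·2157 − 712·1130
1 = −712·5444 + 1797·2157
1 = 1797·40265 − 13291·5444
Thus 5444·(-13291) ≡ 1 (mod 40265); reducing, -13291 mod 40265 = 26974.

26974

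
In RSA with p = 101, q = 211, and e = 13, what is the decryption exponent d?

8077

φ(n) = (p−1)(q−1) = 100·210 = 21000.
Need d with 13·d ≡ 1 (mod 21000). Apply the extended Euclidean algorithm:
21000 = 1615×13 + 5
13 = 2×5 + 3
5 = 1×3 + 2
3 = 1×2 + 1
2 = 2×1 + 0
Back-substitute:
1 = 3 − 2
1 = −5 + 2·3
1 = 2·13 − 5·5
1 = −5·21000 + 8077·13
So 13·8077 ≡ 1 (mod 21000), hence d = 8077.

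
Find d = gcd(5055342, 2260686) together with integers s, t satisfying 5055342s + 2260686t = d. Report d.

6

Repeated division:
5055342 = 2·2260686 + 533970
2260686 = 4·533970 + 124806
533970 = 4·124806 + 34746
124806 = 3·34746 + 20568
34746 = 1·20568 + 14178
20568 = 1·14178 + 6390
14178 = 2·6390 + 1398
6390 = 4·1398 + 798
1398 = 1·798 + 600
798 = 1·600 + 198
600 = 3·198 + 6
198 = 33·6 + 0
gcd(5055342, 2260686) = 6.
Express as a combination:
6 = 600 − 3·198
6 = −3·798 + 4·600
6 = 4·1398 − 7·798
6 = −7·6390 + 32·1398
6 = 32·14178 − 71·6390
6 = −71·20568 + 103·14178
6 = 103·34746 − 174·20568
6 = −174·124806 + 625·34746
6 = 625·533970 − 2674·124806
6 = −2674·2260686 + 11321·533970
6 = 11321·5055342 − 25316·2260686
So 6 = (11321)·5055342 + (-25316)·2260686.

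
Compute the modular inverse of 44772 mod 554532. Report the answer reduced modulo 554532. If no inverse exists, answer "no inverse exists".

no inverse exists

Euclidean algorithm on 554532, 44772:
554532 = 12·44772 + 17268
44772 = 2·17268 + 10236
17268 = 1·10236 + 7032
10236 = 1·7032 + 3204
7032 = 2·3204 + 624
3204 = 5·624 + 84
624 = 7·84 + 36
84 = 2·36 + 12
36 = 3·12 + 0
The gcd is 12, not 1, hence no inverse exists.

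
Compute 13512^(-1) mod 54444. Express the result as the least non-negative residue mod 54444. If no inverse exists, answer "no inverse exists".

no inverse exists

Euclidean algorithm on 54444, 13512:
54444 = 4*13512 + 396
13512 = 34*396 + 48
396 = 8*48 + 12
48 = 4*12 + 0
The gcd is 12, not 1, hence no inverse exists.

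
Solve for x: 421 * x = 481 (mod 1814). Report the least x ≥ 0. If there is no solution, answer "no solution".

First find gcd(421, 1814):
1814 = 4·421 + 130
421 = 3·130 + 31
130 = 4·31 + 6
31 = 5·6 + 1
6 = 6·1 + 0
gcd = 1, so a unique solution mod 1814 exists.
Back-substitute for the Bézout coefficients:
1 = 31 − 5·6
1 = −5·130 + 21·31
1 = 21·421 − 68·130
1 = −68·1814 + 293·421
So 421·(293) ≡ 1 (mod 1814), giving 421⁻¹ ≡ 293.
x ≡ 421⁻¹·481 ≡ 293·481 ≡ 1255 (mod 1814).

1255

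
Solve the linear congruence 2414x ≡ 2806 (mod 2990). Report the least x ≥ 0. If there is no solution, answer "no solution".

First find gcd(2414, 2990):
2990 = 1×2414 + 576
2414 = 4×576 + 110
576 = 5×110 + 26
110 = 4×26 + 6
26 = 4×6 + 2
6 = 3×2 + 0
gcd = 2 and 2 | 2806, so solutions exist. Divide through by 2: 1207x ≡ 1403 (mod 1495).
Now find 1207⁻¹ mod 1495:
1495 = 1*1207 + 288
1207 = 4*288 + 55
288 = 5*55 + 13
55 = 4*13 + 3
13 = 4*3 + 1
3 = 3*1 + 0
Back-substitute:
1 = 13 − 4·3
1 = −4·55 + 17·13
1 = 17·288 − 89·55
1 = −89·1207 + 373·288
1 = 373·1495 − 462·1207
So 1207·(-462) ≡ 1 (mod 1495), i.e. 1207⁻¹ ≡ 1033.
Then x ≡ 1033·1403 ≡ 644 (mod 1495); the smallest non-negative solution is x = 644.

644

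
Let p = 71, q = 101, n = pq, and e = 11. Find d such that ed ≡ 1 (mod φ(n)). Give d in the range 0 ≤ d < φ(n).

5091

φ(n) = (p−1)(q−1) = 70·100 = 7000.
Need d with 11·d ≡ 1 (mod 7000). Apply the extended Euclidean algorithm:
7000 = 636×11 + 4
11 = 2×4 + 3
4 = 1×3 + 1
3 = 3×1 + 0
Back-substitute:
1 = 4 − 3
1 = −11 + 3·4
1 = 3·7000 − 1909·11
So 11·(-1909) ≡ 1 (mod 7000), hence d ≡ -1909 ≡ 5091 (mod 7000).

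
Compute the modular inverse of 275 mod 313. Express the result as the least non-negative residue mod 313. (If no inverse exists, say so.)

Apply the Euclidean algorithm to 313 and 275:
313 = 1×275 + 38
275 = 7×38 + 9
38 = 4×9 + 2
9 = 4×2 + 1
2 = 2×1 + 0
The gcd is 1. Working backward:
1 = 9 − 4·2
1 = −4·38 + 17·9
1 = 17·275 − 123·38
1 = −123·313 + 140·275
So 275·140 ≡ 1 (mod 313).

140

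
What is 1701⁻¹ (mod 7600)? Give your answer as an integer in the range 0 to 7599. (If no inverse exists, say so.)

Apply the Euclidean algorithm to 7600 and 1701:
7600 = 4·1701 + 796
1701 = 2·796 + 109
796 = 7·109 + 33
109 = 3·33 + 10
33 = 3·10 + 3
10 = 3·3 + 1
3 = 3·1 + 0
gcd = 1, so the inverse exists. Back-substitute:
1 = 10 − 3·3
1 = −3·33 + 10·10
1 = 10·109 − 33·33
1 = −33·796 + 241·109
1 = 241·1701 − 515·796
1 = −515·7600 + 2301·1701
So 1701·2301 ≡ 1 (mod 7600).

2301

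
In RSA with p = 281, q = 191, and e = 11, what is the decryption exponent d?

38691

φ(n) = (p−1)(q−1) = 280·190 = 53200.
Need d with 11·d ≡ 1 (mod 53200). Apply the extended Euclidean algorithm:
53200 = 4836*11 + 4
11 = 2*4 + 3
4 = 1*3 + 1
3 = 3*1 + 0
Back-substitute:
1 = 4 − 3
1 = −11 + 3·4
1 = 3·53200 − 14509·11
So 11·(-14509) ≡ 1 (mod 53200), hence d ≡ -14509 ≡ 38691 (mod 53200).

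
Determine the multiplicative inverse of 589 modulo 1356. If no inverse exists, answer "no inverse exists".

937

Extended Euclidean algorithm:
1356 = 2×589 + 178
589 = 3×178 + 55
178 = 3×55 + 13
55 = 4×13 + 3
13 = 4×3 + 1
3 = 3×1 + 0
The gcd is 1. Working backward:
1 = 13 − 4·3
1 = −4·55 + 17·13
1 = 17·178 − 55·55
1 = −55·589 + 182·178
1 = 182·1356 − 419·589
Hence 589⁻¹ ≡ -419 ≡ 937 (mod 1356).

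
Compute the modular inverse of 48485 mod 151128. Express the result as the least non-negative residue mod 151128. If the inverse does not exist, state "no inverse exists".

8285

Apply the Euclidean algorithm to 151128 and 48485:
151128 = 3*48485 + 5673
48485 = 8*5673 + 3101
5673 = 1*3101 + 2572
3101 = 1*2572 + 529
2572 = 4*529 + 456
529 = 1*456 + 73
456 = 6*73 + 18
73 = 4*18 + 1
18 = 18*1 + 0
Since gcd(48485, 151128) = 1, back-substitute to write 1 as a combination:
1 = 73 − 4·18
1 = −4·456 + 25·73
1 = 25·529 − 29·456
1 = −29·2572 + 141·529
1 = 141·3101 − 170·2572
1 = −170·5673 + 311·3101
1 = 311·48485 − 2658·5673
1 = −2658·151128 + 8285·48485
So 48485·8285 ≡ 1 (mod 151128).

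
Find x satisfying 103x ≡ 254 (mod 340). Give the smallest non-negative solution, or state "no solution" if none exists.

First find gcd(103, 340):
340 = 3×103 + 31
103 = 3×31 + 10
31 = 3×10 + 1
10 = 10×1 + 0
gcd = 1, so a unique solution mod 340 exists.
Back-substitute for the Bézout coefficients:
1 = 31 − 3·10
1 = −3·103 + 10·31
1 = 10·340 − 33·103
So 103·(-33) ≡ 1 (mod 340), giving 103⁻¹ ≡ 307.
x ≡ 103⁻¹·254 ≡ 307·254 ≡ 118 (mod 340).

118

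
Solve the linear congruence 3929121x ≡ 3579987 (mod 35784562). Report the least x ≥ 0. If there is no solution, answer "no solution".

First find gcd(3929121, 35784562):
35784562 = 9×3929121 + 422473
3929121 = 9×422473 + 126864
422473 = 3×126864 + 41881
126864 = 3×41881 + 1221
41881 = 34×1221 + 367
1221 = 3×367 + 120
367 = 3×120 + 7
120 = 17×7 + 1
7 = 7×1 + 0
gcd = 1, so a unique solution mod 35784562 exists.
Back-substitute for the Bézout coefficients:
1 = 120 − 17·7
1 = −17·367 + 52·120
1 = 52·1221 − 173·367
1 = −173·41881 + 5934·1221
1 = 5934·126864 − 17975·41881
1 = −17975·422473 + 59859·126864
1 = 59859·3929121 − 556706·422473
1 = −556706·35784562 + 5070213·3929121
So 3929121·(5070213) ≡ 1 (mod 35784562), giving 3929121⁻¹ ≡ 5070213.
x ≡ 3929121⁻¹·3579987 ≡ 5070213·3579987 ≡ 6967475 (mod 35784562).

6967475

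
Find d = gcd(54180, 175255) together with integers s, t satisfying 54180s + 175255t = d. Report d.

Apply Euclid's algorithm to 175255 and 54180:
175255 = 3×54180 + 12715
54180 = 4×12715 + 3320
12715 = 3×3320 + 2755
3320 = 1×2755 + 565
2755 = 4×565 + 495
565 = 1×495 + 70
495 = 7×70 + 5
70 = 14×5 + 0
gcd(54180, 175255) = 5.
Back-substituting:
5 = 495 − 7·70
5 = −7·565 + 8·495
5 = 8·2755 − 39·565
5 = −39·3320 + 47·2755
5 = 47·12715 − 180·3320
5 = −180·54180 + 767·12715
5 = 767·175255 − 2481·54180
So 5 = (767)·175255 + (-2481)·54180.

5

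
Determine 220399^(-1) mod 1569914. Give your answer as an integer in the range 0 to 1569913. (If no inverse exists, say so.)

1257853

gcd(1569914, 220399) by repeated division:
1569914 = 7·220399 + 27121
220399 = 8·27121 + 3431
27121 = 7·3431 + 3104
3431 = 1·3104 + 327
3104 = 9·327 + 161
327 = 2·161 + 5
161 = 32·5 + 1
5 = 5·1 + 0
Since gcd(220399, 1569914) = 1, back-substitute to write 1 as a combination:
1 = 161 − 32·5
1 = −32·327 + 65·161
1 = 65·3104 − 617·327
1 = −617·3431 + 682·3104
1 = 682·27121 − 5391·3431
1 = −5391·220399 + 43810·27121
1 = 43810·1569914 − 312061·220399
So 220399·(-312061) ≡ 1 (mod 1569914), and -312061 ≡ 1257853 (mod 1569914).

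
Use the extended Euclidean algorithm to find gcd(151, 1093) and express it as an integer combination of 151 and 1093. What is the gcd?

1

Repeated division:
1093 = 7*151 + 36
151 = 4*36 + 7
36 = 5*7 + 1
7 = 7*1 + 0
gcd(151, 1093) = 1.
Working backward:
1 = 36 − 5·7
1 = −5·151 + 21·36
1 = 21·1093 − 152·151
So 1 = (21)·1093 + (-152)·151.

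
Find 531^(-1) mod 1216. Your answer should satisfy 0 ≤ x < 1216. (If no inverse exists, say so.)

987

gcd(1216, 531) by repeated division:
1216 = 2*531 + 154
531 = 3*154 + 69
154 = 2*69 + 16
69 = 4*16 + 5
16 = 3*5 + 1
5 = 5*1 + 0
Since gcd(531, 1216) = 1, back-substitute to write 1 as a combination:
1 = 16 − 3·5
1 = −3·69 + 13·16
1 = 13·154 − 29·69
1 = −29·531 + 100·154
1 = 100·1216 − 229·531
Hence 531⁻¹ ≡ -229 ≡ 987 (mod 1216).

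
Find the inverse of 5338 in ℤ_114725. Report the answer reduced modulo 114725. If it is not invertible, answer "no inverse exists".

99702

Run Euclid on (114725, 5338):
114725 = 21·5338 + 2627
5338 = 2·2627 + 84
2627 = 31·84 + 23
84 = 3·23 + 15
23 = 1·15 + 8
15 = 1·8 + 7
8 = 1·7 + 1
7 = 7·1 + 0
gcd = 1, so the inverse exists. Back-substitute:
1 = 8 − 7
1 = −15 + 2·8
1 = 2·23 − 3·15
1 = −3·84 + 11·23
1 = 11·2627 − 344·84
1 = −344·5338 + 699·2627
1 = 699·114725 − 15023·5338
Hence 5338⁻¹ ≡ -15023 ≡ 99702 (mod 114725).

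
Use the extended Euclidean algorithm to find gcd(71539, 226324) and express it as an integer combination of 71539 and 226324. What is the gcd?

1

Euclidean algorithm:
226324 = 3·71539 + 11707
71539 = 6·11707 + 1297
11707 = 9·1297 + 34
1297 = 38·34 + 5
34 = 6·5 + 4
5 = 1·4 + 1
4 = 4·1 + 0
gcd(71539, 226324) = 1.
Express as a combination:
1 = 5 − 4
1 = −34 + 7·5
1 = 7·1297 − 267·34
1 = −267·11707 + 2410·1297
1 = 2410·71539 − 14727·11707
1 = −14727·226324 + 46591·71539
So 1 = (-14727)·226324 + (46591)·71539.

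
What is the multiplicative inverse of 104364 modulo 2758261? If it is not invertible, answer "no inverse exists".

Run Euclid on (2758261, 104364):
2758261 = 26·104364 + 44797
104364 = 2·44797 + 14770
44797 = 3·14770 + 487
14770 = 30·487 + 160
487 = 3·160 + 7
160 = 22·7 + 6
7 = 1·6 + 1
6 = 6·1 + 0
gcd = 1, so the inverse exists. Back-substitute:
1 = 7 − 6
1 = −160 + 23·7
1 = 23·487 − 70·160
1 = −70·14770 + 2123·487
1 = 2123·44797 − 6439·14770
1 = −6439·104364 + 15001·44797
1 = 15001·2758261 − 396465·104364
Hence 104364⁻¹ ≡ -396465 ≡ 2361796 (mod 2758261).

2361796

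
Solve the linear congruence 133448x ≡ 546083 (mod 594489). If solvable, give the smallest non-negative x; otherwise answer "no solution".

no solution

gcd(133448, 594489):
594489 = 4*133448 + 60697
133448 = 2*60697 + 12054
60697 = 5*12054 + 427
12054 = 28*427 + 98
427 = 4*98 + 35
98 = 2*35 + 28
35 = 1*28 + 7
28 = 4*7 + 0
gcd = 7, but 7 ∤ 546083, so the congruence has no solution.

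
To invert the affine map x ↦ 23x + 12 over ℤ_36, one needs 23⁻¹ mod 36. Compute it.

11

Extended Euclidean algorithm:
36 = 1*23 + 13
23 = 1*13 + 10
13 = 1*10 + 3
10 = 3*3 + 1
3 = 3*1 + 0
The gcd is 1. Working backward:
1 = 10 − 3·3
1 = −3·13 + 4·10
1 = 4·23 − 7·13
1 = −7·36 + 11·23
So 23·11 ≡ 1 (mod 36).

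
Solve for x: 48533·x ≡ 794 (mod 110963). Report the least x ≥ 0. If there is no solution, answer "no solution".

92670

First find gcd(48533, 110963):
110963 = 2·48533 + 13897
48533 = 3·13897 + 6842
13897 = 2·6842 + 213
6842 = 32·213 + 26
213 = 8·26 + 5
26 = 5·5 + 1
5 = 5·1 + 0
gcd = 1, so a unique solution mod 110963 exists.
Back-substitute for the Bézout coefficients:
1 = 26 − 5·5
1 = −5·213 + 41·26
1 = 41·6842 − 1317·213
1 = −1317·13897 + 2675·6842
1 = 2675·48533 − 9342·13897
1 = −9342·110963 + 21359·48533
So 48533·(21359) ≡ 1 (mod 110963), giving 48533⁻¹ ≡ 21359.
x ≡ 48533⁻¹·794 ≡ 21359·794 ≡ 92670 (mod 110963).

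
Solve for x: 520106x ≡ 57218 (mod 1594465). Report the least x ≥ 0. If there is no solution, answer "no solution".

First find gcd(520106, 1594465):
1594465 = 3×520106 + 34147
520106 = 15×34147 + 7901
34147 = 4×7901 + 2543
7901 = 3×2543 + 272
2543 = 9×272 + 95
272 = 2×95 + 82
95 = 1×82 + 13
82 = 6×13 + 4
13 = 3×4 + 1
4 = 4×1 + 0
gcd = 1, so a unique solution mod 1594465 exists.
Back-substitute for the Bézout coefficients:
1 = 13 − 3·4
1 = −3·82 + 19·13
1 = 19·95 − 22·82
1 = −22·272 + 63·95
1 = 63·2543 − 589·272
1 = −589·7901 + 1830·2543
1 = 1830·34147 − 7909·7901
1 = −7909·520106 + 120465·34147
1 = 120465·1594465 − 369304·520106
So 520106·(-369304) ≡ 1 (mod 1594465), giving 520106⁻¹ ≡ 1225161.
x ≡ 520106⁻¹·57218 ≡ 1225161·57218 ≡ 608373 (mod 1594465).

608373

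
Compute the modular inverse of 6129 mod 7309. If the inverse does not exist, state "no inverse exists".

gcd(7309, 6129) by repeated division:
7309 = 1·6129 + 1180
6129 = 5·1180 + 229
1180 = 5·229 + 35
229 = 6·35 + 19
35 = 1·19 + 16
19 = 1·16 + 3
16 = 5·3 + 1
3 = 3·1 + 0
Since gcd(6129, 7309) = 1, back-substitute to write 1 as a combination:
1 = 16 − 5·3
1 = −5·19 + 6·16
1 = 6·35 − 11·19
1 = −11·229 + 72·35
1 = 72·1180 − 371·229
1 = −371·6129 + 1927·1180
1 = 1927·7309 − 2298·6129
Hence 6129⁻¹ ≡ -2298 ≡ 5011 (mod 7309).

5011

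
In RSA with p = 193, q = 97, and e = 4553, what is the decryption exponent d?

φ(n) = (p−1)(q−1) = 192·96 = 18432.
Need d with 4553·d ≡ 1 (mod 18432). Apply the extended Euclidean algorithm:
18432 = 4·4553 + 220
4553 = 20·220 + 153
220 = 1·153 + 67
153 = 2·67 + 19
67 = 3·19 + 10
19 = 1·10 + 9
10 = 1·9 + 1
9 = 9·1 + 0
Back-substitute:
1 = 10 − 9
1 = −19 + 2·10
1 = 2·67 − 7·19
1 = −7·153 + 16·67
1 = 16·220 − 23·153
1 = −23·4553 + 476·220
1 = 476·18432 − 1927·4553
So 4553·(-1927) ≡ 1 (mod 18432), hence d ≡ -1927 ≡ 16505 (mod 18432).

16505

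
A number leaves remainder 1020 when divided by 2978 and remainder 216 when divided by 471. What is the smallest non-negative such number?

Write x = 1020 + 2978·k. Then 2978·k ≡ 216 − 1020 ≡ 138 (mod 471).
Need 2978⁻¹ mod 471. Extended Euclid on (471, 152):
471 = 3·152 + 15
152 = 10·15 + 2
15 = 7·2 + 1
2 = 2·1 + 0
Back-substitute:
1 = 15 − 7·2
1 = −7·152 + 71·15
1 = 71·471 − 220·152
2978⁻¹ ≡ 251 (mod 471), so k ≡ 251·138 ≡ 255 (mod 471).
x = 1020 + 2978·255 = 760410.

760410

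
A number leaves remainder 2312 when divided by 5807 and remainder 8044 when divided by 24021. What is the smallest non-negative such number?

1593430

Write x = 2312 + 5807·k. Then 5807·k ≡ 8044 − 2312 ≡ 5732 (mod 24021).
Need 5807⁻¹ mod 24021. Extended Euclid on (24021, 5807):
24021 = 4·5807 + 793
5807 = 7·793 + 256
793 = 3·256 + 25
256 = 10·25 + 6
25 = 4·6 + 1
6 = 6·1 + 0
Back-substitute:
1 = 25 − 4·6
1 = −4·256 + 41·25
1 = 41·793 − 127·256
1 = −127·5807 + 930·793
1 = 930·24021 − 3847·5807
5807⁻¹ ≡ 20174 (mod 24021), so k ≡ 20174·5732 ≡ 274 (mod 24021).
x = 2312 + 5807·274 = 1593430.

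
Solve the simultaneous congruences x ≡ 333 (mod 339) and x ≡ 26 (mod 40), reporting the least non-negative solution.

2706

Write x = 333 + 339·k. Then 339·k ≡ 26 − 333 ≡ 13 (mod 40).
Need 339⁻¹ mod 40. Extended Euclid on (40, 19):
40 = 2*19 + 2
19 = 9*2 + 1
2 = 2*1 + 0
Back-substitute:
1 = 19 − 9·2
1 = −9·40 + 19·19
339⁻¹ ≡ 19 (mod 40), so k ≡ 19·13 ≡ 7 (mod 40).
x = 333 + 339·7 = 2706.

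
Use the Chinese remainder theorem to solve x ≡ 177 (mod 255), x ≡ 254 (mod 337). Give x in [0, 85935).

Write x = 177 + 255·k. Then 255·k ≡ 254 − 177 ≡ 77 (mod 337).
Need 255⁻¹ mod 337. Extended Euclid on (337, 255):
337 = 1·255 + 82
255 = 3·82 + 9
82 = 9·9 + 1
9 = 9·1 + 0
Back-substitute:
1 = 82 − 9·9
1 = −9·255 + 28·82
1 = 28·337 − 37·255
255⁻¹ ≡ 300 (mod 337), so k ≡ 300·77 ≡ 184 (mod 337).
x = 177 + 255·184 = 47097.

47097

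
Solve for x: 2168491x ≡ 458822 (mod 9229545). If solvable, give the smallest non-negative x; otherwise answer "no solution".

605237

First find gcd(2168491, 9229545):
9229545 = 4*2168491 + 555581
2168491 = 3*555581 + 501748
555581 = 1*501748 + 53833
501748 = 9*53833 + 17251
53833 = 3*17251 + 2080
17251 = 8*2080 + 611
2080 = 3*611 + 247
611 = 2*247 + 117
247 = 2*117 + 13
117 = 9*13 + 0
gcd = 13 and 13 | 458822, so solutions exist. Divide through by 13: 166807x ≡ 35294 (mod 709965).
Now find 166807⁻¹ mod 709965:
709965 = 4×166807 + 42737
166807 = 3×42737 + 38596
42737 = 1×38596 + 4141
38596 = 9×4141 + 1327
4141 = 3×1327 + 160
1327 = 8×160 + 47
160 = 3×47 + 19
47 = 2×19 + 9
19 = 2×9 + 1
9 = 9×1 + 0
Back-substitute:
1 = 19 − 2·9
1 = −2·47 + 5·19
1 = 5·160 − 17·47
1 = −17·1327 + 141·160
1 = 141·4141 − 440·1327
1 = −440·38596 + 4101·4141
1 = 4101·42737 − 4541·38596
1 = −4541·166807 + 17724·42737
1 = 17724·709965 − 75437·166807
So 166807·(-75437) ≡ 1 (mod 709965), i.e. 166807⁻¹ ≡ 634528.
Then x ≡ 634528·35294 ≡ 605237 (mod 709965); the smallest non-negative solution is x = 605237.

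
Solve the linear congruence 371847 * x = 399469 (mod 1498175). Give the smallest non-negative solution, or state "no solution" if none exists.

First find gcd(371847, 1498175):
1498175 = 4·371847 + 10787
371847 = 34·10787 + 5089
10787 = 2·5089 + 609
5089 = 8·609 + 217
609 = 2·217 + 175
217 = 1·175 + 42
175 = 4·42 + 7
42 = 6·7 + 0
gcd = 7 and 7 | 399469, so solutions exist. Divide through by 7: 53121x ≡ 57067 (mod 214025).
Now find 53121⁻¹ mod 214025:
214025 = 4*53121 + 1541
53121 = 34*1541 + 727
1541 = 2*727 + 87
727 = 8*87 + 31
87 = 2*31 + 25
31 = 1*25 + 6
25 = 4*6 + 1
6 = 6*1 + 0
Back-substitute:
1 = 25 − 4·6
1 = −4·31 + 5·25
1 = 5·87 − 14·31
1 = −14·727 + 117·87
1 = 117·1541 − 248·727
1 = −248·53121 + 8549·1541
1 = 8549·214025 − 34444·53121
So 53121·(-34444) ≡ 1 (mod 214025), i.e. 53121⁻¹ ≡ 179581.
Then x ≡ 179581·57067 ≡ 203877 (mod 214025); the smallest non-negative solution is x = 203877.

203877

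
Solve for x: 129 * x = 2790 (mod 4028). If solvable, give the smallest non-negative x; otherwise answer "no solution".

First find gcd(129, 4028):
4028 = 31*129 + 29
129 = 4*29 + 13
29 = 2*13 + 3
13 = 4*3 + 1
3 = 3*1 + 0
gcd = 1, so a unique solution mod 4028 exists.
Back-substitute for the Bézout coefficients:
1 = 13 − 4·3
1 = −4·29 + 9·13
1 = 9·129 − 40·29
1 = −40·4028 + 1249·129
So 129·(1249) ≡ 1 (mod 4028), giving 129⁻¹ ≡ 1249.
x ≡ 129⁻¹·2790 ≡ 1249·2790 ≡ 490 (mod 4028).

490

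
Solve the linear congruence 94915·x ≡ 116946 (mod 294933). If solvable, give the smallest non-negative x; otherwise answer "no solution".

259986

First find gcd(94915, 294933):
294933 = 3*94915 + 10188
94915 = 9*10188 + 3223
10188 = 3*3223 + 519
3223 = 6*519 + 109
519 = 4*109 + 83
109 = 1*83 + 26
83 = 3*26 + 5
26 = 5*5 + 1
5 = 5*1 + 0
gcd = 1, so a unique solution mod 294933 exists.
Back-substitute for the Bézout coefficients:
1 = 26 − 5·5
1 = −5·83 + 16·26
1 = 16·109 − 21·83
1 = −21·519 + 100·109
1 = 100·3223 − 621·519
1 = −621·10188 + 1963·3223
1 = 1963·94915 − 18288·10188
1 = −18288·294933 + 56827·94915
So 94915·(56827) ≡ 1 (mod 294933), giving 94915⁻¹ ≡ 56827.
x ≡ 94915⁻¹·116946 ≡ 56827·116946 ≡ 259986 (mod 294933).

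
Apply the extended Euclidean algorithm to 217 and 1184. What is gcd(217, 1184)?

1

Euclidean algorithm:
1184 = 5*217 + 99
217 = 2*99 + 19
99 = 5*19 + 4
19 = 4*4 + 3
4 = 1*3 + 1
3 = 3*1 + 0
gcd(217, 1184) = 1.
Working backward:
1 = 4 − 3
1 = −19 + 5·4
1 = 5·99 − 26·19
1 = −26·217 + 57·99
1 = 57·1184 − 311·217
So 1 = (57)·1184 + (-311)·217.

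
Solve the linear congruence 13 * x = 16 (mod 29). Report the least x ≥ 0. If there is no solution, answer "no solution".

First find gcd(13, 29):
29 = 2×13 + 3
13 = 4×3 + 1
3 = 3×1 + 0
gcd = 1, so a unique solution mod 29 exists.
Back-substitute for the Bézout coefficients:
1 = 13 − 4·3
1 = −4·29 + 9·13
So 13·(9) ≡ 1 (mod 29), giving 13⁻¹ ≡ 9.
x ≡ 13⁻¹·16 ≡ 9·16 ≡ 28 (mod 29).

28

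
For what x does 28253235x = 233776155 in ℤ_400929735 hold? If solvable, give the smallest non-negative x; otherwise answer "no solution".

6320364

First find gcd(28253235, 400929735):
400929735 = 14*28253235 + 5384445
28253235 = 5*5384445 + 1331010
5384445 = 4*1331010 + 60405
1331010 = 22*60405 + 2100
60405 = 28*2100 + 1605
2100 = 1*1605 + 495
1605 = 3*495 + 120
495 = 4*120 + 15
120 = 8*15 + 0
gcd = 15 and 15 | 233776155, so solutions exist. Divide through by 15: 1883549x ≡ 15585077 (mod 26728649).
Now find 1883549⁻¹ mod 26728649:
26728649 = 14*1883549 + 358963
1883549 = 5*358963 + 88734
358963 = 4*88734 + 4027
88734 = 22*4027 + 140
4027 = 28*140 + 107
140 = 1*107 + 33
107 = 3*33 + 8
33 = 4*8 + 1
8 = 8*1 + 0
Back-substitute:
1 = 33 − 4·8
1 = −4·107 + 13·33
1 = 13·140 − 17·107
1 = −17·4027 + 489·140
1 = 489·88734 − 10775·4027
1 = −10775·358963 + 43589·88734
1 = 43589·1883549 − 228720·358963
1 = −228720·26728649 + 3245669·1883549
So 1883549⁻¹ ≡ 3245669 (mod 26728649).
Then x ≡ 3245669·15585077 ≡ 6320364 (mod 26728649); the smallest non-negative solution is x = 6320364.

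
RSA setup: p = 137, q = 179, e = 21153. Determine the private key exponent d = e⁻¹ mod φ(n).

φ(n) = (p−1)(q−1) = 136·178 = 24208.
Need d with 21153·d ≡ 1 (mod 24208). Apply the extended Euclidean algorithm:
24208 = 1·21153 + 3055
21153 = 6·3055 + 2823
3055 = 1·2823 + 232
2823 = 12·232 + 39
232 = 5·39 + 37
39 = 1·37 + 2
37 = 18·2 + 1
2 = 2·1 + 0
Back-substitute:
1 = 37 − 18·2
1 = −18·39 + 19·37
1 = 19·232 − 113·39
1 = −113·2823 + 1375·232
1 = 1375·3055 − 1488·2823
1 = −1488·21153 + 10303·3055
1 = 10303·24208 − 11791·21153
So 21153·(-11791) ≡ 1 (mod 24208), hence d ≡ -11791 ≡ 12417 (mod 24208).

12417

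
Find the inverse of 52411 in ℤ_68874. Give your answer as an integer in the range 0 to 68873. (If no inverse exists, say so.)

15475

Run Euclid on (68874, 52411):
68874 = 1*52411 + 16463
52411 = 3*16463 + 3022
16463 = 5*3022 + 1353
3022 = 2*1353 + 316
1353 = 4*316 + 89
316 = 3*89 + 49
89 = 1*49 + 40
49 = 1*40 + 9
40 = 4*9 + 4
9 = 2*4 + 1
4 = 4*1 + 0
gcd = 1, so the inverse exists. Back-substitute:
1 = 9 − 2·4
1 = −2·40 + 9·9
1 = 9·49 − 11·40
1 = −11·89 + 20·49
1 = 20·316 − 71·89
1 = −71·1353 + 304·316
1 = 304·3022 − 679·1353
1 = −679·16463 + 3699·3022
1 = 3699·52411 − 11776·16463
1 = −11776·68874 + 15475·52411
So 52411·15475 ≡ 1 (mod 68874).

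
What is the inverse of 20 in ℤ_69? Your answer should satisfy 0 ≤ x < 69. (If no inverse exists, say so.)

38

Extended Euclidean algorithm:
69 = 3·20 + 9
20 = 2·9 + 2
9 = 4·2 + 1
2 = 2·1 + 0
Since gcd(20, 69) = 1, back-substitute to write 1 as a combination:
1 = 9 − 4·2
1 = −4·20 + 9·9
1 = 9·69 − 31·20
So 20·(-31) ≡ 1 (mod 69), and -31 ≡ 38 (mod 69).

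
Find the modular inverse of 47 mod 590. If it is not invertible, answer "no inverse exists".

113

Apply the Euclidean algorithm to 590 and 47:
590 = 12*47 + 26
47 = 1*26 + 21
26 = 1*21 + 5
21 = 4*5 + 1
5 = 5*1 + 0
gcd = 1, so the inverse exists. Back-substitute:
1 = 21 − 4·5
1 = −4·26 + 5·21
1 = 5·47 − 9·26
1 = −9·590 + 113·47
So 47·113 ≡ 1 (mod 590).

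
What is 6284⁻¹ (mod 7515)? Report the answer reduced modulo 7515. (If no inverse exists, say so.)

Run Euclid on (7515, 6284):
7515 = 1*6284 + 1231
6284 = 5*1231 + 129
1231 = 9*129 + 70
129 = 1*70 + 59
70 = 1*59 + 11
59 = 5*11 + 4
11 = 2*4 + 3
4 = 1*3 + 1
3 = 3*1 + 0
gcd = 1, so the inverse exists. Back-substitute:
1 = 4 − 3
1 = −11 + 3·4
1 = 3·59 − 16·11
1 = −16·70 + 19·59
1 = 19·129 − 35·70
1 = −35·1231 + 334·129
1 = 334·6284 − 1705·1231
1 = −1705·7515 + 2039·6284
So 6284·2039 ≡ 1 (mod 7515).

2039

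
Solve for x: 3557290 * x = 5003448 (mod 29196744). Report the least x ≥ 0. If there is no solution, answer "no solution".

First find gcd(3557290, 29196744):
29196744 = 8×3557290 + 738424
3557290 = 4×738424 + 603594
738424 = 1×603594 + 134830
603594 = 4×134830 + 64274
134830 = 2×64274 + 6282
64274 = 10×6282 + 1454
6282 = 4×1454 + 466
1454 = 3×466 + 56
466 = 8×56 + 18
56 = 3×18 + 2
18 = 9×2 + 0
gcd = 2 and 2 | 5003448, so solutions exist. Divide through by 2: 1778645x ≡ 2501724 (mod 14598372).
Now find 1778645⁻¹ mod 14598372:
14598372 = 8×1778645 + 369212
1778645 = 4×369212 + 301797
369212 = 1×301797 + 67415
301797 = 4×67415 + 32137
67415 = 2×32137 + 3141
32137 = 10×3141 + 727
3141 = 4×727 + 233
727 = 3×233 + 28
233 = 8×28 + 9
28 = 3×9 + 1
9 = 9×1 + 0
Back-substitute:
1 = 28 − 3·9
1 = −3·233 + 25·28
1 = 25·727 − 78·233
1 = −78·3141 + 337·727
1 = 337·32137 − 3448·3141
1 = −3448·67415 + 7233·32137
1 = 7233·301797 − 32380·67415
1 = −32380·369212 + 39613·301797
1 = 39613·1778645 − 190832·369212
1 = −190832·14598372 + 1566269·1778645
So 1778645⁻¹ ≡ 1566269 (mod 14598372).
Then x ≡ 1566269·2501724 ≡ 9120864 (mod 14598372); the smallest non-negative solution is x = 9120864.

9120864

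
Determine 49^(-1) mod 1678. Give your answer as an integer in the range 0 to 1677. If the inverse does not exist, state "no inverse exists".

Run Euclid on (1678, 49):
1678 = 34×49 + 12
49 = 4×12 + 1
12 = 12×1 + 0
gcd = 1, so the inverse exists. Back-substitute:
1 = 49 − 4·12
1 = −4·1678 + 137·49
So 49·137 ≡ 1 (mod 1678).

137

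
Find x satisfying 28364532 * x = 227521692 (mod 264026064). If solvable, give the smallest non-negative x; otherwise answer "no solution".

First find gcd(28364532, 264026064):
264026064 = 9·28364532 + 8745276
28364532 = 3·8745276 + 2128704
8745276 = 4·2128704 + 230460
2128704 = 9·230460 + 54564
230460 = 4·54564 + 12204
54564 = 4·12204 + 5748
12204 = 2·5748 + 708
5748 = 8·708 + 84
708 = 8·84 + 36
84 = 2·36 + 12
36 = 3·12 + 0
gcd = 12 and 12 | 227521692, so solutions exist. Divide through by 12: 2363711x ≡ 18960141 (mod 22002172).
Now find 2363711⁻¹ mod 22002172:
22002172 = 9*2363711 + 728773
2363711 = 3*728773 + 177392
728773 = 4*177392 + 19205
177392 = 9*19205 + 4547
19205 = 4*4547 + 1017
4547 = 4*1017 + 479
1017 = 2*479 + 59
479 = 8*59 + 7
59 = 8*7 + 3
7 = 2*3 + 1
3 = 3*1 + 0
Back-substitute:
1 = 7 − 2·3
1 = −2·59 + 17·7
1 = 17·479 − 138·59
1 = −138·1017 + 293·479
1 = 293·4547 − 1310·1017
1 = −1310·19205 + 5533·4547
1 = 5533·177392 − 51107·19205
1 = −51107·728773 + 209961·177392
1 = 209961·2363711 − 680990·728773
1 = −680990·22002172 + 6338871·2363711
So 2363711⁻¹ ≡ 6338871 (mod 22002172).
Then x ≡ 6338871·18960141 ≡ 13488551 (mod 22002172); the smallest non-negative solution is x = 13488551.

13488551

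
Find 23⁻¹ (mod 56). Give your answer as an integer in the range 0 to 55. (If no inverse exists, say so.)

Run Euclid on (56, 23):
56 = 2*23 + 10
23 = 2*10 + 3
10 = 3*3 + 1
3 = 3*1 + 0
Since gcd(23, 56) = 1, back-substitute to write 1 as a combination:
1 = 10 − 3·3
1 = −3·23 + 7·10
1 = 7·56 − 17·23
So 23·(-17) ≡ 1 (mod 56), and -17 ≡ 39 (mod 56).

39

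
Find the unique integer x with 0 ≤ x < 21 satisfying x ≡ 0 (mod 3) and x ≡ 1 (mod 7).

15

Write x = 0 + 3·k. Then 3·k ≡ 1 − 0 ≡ 1 (mod 7).
Need 3⁻¹ mod 7. Extended Euclid on (7, 3):
7 = 2*3 + 1
3 = 3*1 + 0
Back-substitute:
1 = 7 − 2·3
3⁻¹ ≡ 5 (mod 7), so k ≡ 5·1 ≡ 5 (mod 7).
x = 0 + 3·5 = 15.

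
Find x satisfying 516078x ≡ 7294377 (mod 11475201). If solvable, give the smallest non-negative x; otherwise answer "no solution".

3034457

First find gcd(516078, 11475201):
11475201 = 22×516078 + 121485
516078 = 4×121485 + 30138
121485 = 4×30138 + 933
30138 = 32×933 + 282
933 = 3×282 + 87
282 = 3×87 + 21
87 = 4×21 + 3
21 = 7×3 + 0
gcd = 3 and 3 | 7294377, so solutions exist. Divide through by 3: 172026x ≡ 2431459 (mod 3825067).
Now find 172026⁻¹ mod 3825067:
3825067 = 22×172026 + 40495
172026 = 4×40495 + 10046
40495 = 4×10046 + 311
10046 = 32×311 + 94
311 = 3×94 + 29
94 = 3×29 + 7
29 = 4×7 + 1
7 = 7×1 + 0
Back-substitute:
1 = 29 − 4·7
1 = −4·94 + 13·29
1 = 13·311 − 43·94
1 = −43·10046 + 1389·311
1 = 1389·40495 − 5599·10046
1 = −5599·172026 + 23785·40495
1 = 23785·3825067 − 528869·172026
So 172026·(-528869) ≡ 1 (mod 3825067), i.e. 172026⁻¹ ≡ 3296198.
Then x ≡ 3296198·2431459 ≡ 3034457 (mod 3825067); the smallest non-negative solution is x = 3034457.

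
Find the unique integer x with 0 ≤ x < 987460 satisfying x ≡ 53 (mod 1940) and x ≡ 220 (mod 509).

192113

Write x = 53 + 1940·k. Then 1940·k ≡ 220 − 53 ≡ 167 (mod 509).
Need 1940⁻¹ mod 509. Extended Euclid on (509, 413):
509 = 1×413 + 96
413 = 4×96 + 29
96 = 3×29 + 9
29 = 3×9 + 2
9 = 4×2 + 1
2 = 2×1 + 0
Back-substitute:
1 = 9 − 4·2
1 = −4·29 + 13·9
1 = 13·96 − 43·29
1 = −43·413 + 185·96
1 = 185·509 − 228·413
1940⁻¹ ≡ 281 (mod 509), so k ≡ 281·167 ≡ 99 (mod 509).
x = 53 + 1940·99 = 192113.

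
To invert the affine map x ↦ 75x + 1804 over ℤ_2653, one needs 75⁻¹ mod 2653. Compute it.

283

gcd(2653, 75) by repeated division:
2653 = 35*75 + 28
75 = 2*28 + 19
28 = 1*19 + 9
19 = 2*9 + 1
9 = 9*1 + 0
gcd = 1, so the inverse exists. Back-substitute:
1 = 19 − 2·9
1 = −2·28 + 3·19
1 = 3·75 − 8·28
1 = −8·2653 + 283·75
So 75·283 ≡ 1 (mod 2653).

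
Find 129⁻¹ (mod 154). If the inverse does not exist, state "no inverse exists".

117

Apply the Euclidean algorithm to 154 and 129:
154 = 1·129 + 25
129 = 5·25 + 4
25 = 6·4 + 1
4 = 4·1 + 0
Since gcd(129, 154) = 1, back-substitute to write 1 as a combination:
1 = 25 − 6·4
1 = −6·129 + 31·25
1 = 31·154 − 37·129
So 129·(-37) ≡ 1 (mod 154), and -37 ≡ 117 (mod 154).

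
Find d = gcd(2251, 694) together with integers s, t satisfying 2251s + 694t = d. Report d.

1

Apply Euclid's algorithm to 2251 and 694:
2251 = 3×694 + 169
694 = 4×169 + 18
169 = 9×18 + 7
18 = 2×7 + 4
7 = 1×4 + 3
4 = 1×3 + 1
3 = 3×1 + 0
gcd(2251, 694) = 1.
Working backward:
1 = 4 − 3
1 = −7 + 2·4
1 = 2·18 − 5·7
1 = −5·169 + 47·18
1 = 47·694 − 193·169
1 = −193·2251 + 626·694
So 1 = (-193)·2251 + (626)·694.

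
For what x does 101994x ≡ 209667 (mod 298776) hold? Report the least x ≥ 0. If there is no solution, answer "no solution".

gcd(101994, 298776):
298776 = 2*101994 + 94788
101994 = 1*94788 + 7206
94788 = 13*7206 + 1110
7206 = 6*1110 + 546
1110 = 2*546 + 18
546 = 30*18 + 6
18 = 3*6 + 0
gcd = 6, but 6 ∤ 209667, so the congruence has no solution.

no solution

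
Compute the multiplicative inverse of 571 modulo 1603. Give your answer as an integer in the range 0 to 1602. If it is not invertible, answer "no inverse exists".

Apply the Euclidean algorithm to 1603 and 571:
1603 = 2×571 + 461
571 = 1×461 + 110
461 = 4×110 + 21
110 = 5×21 + 5
21 = 4×5 + 1
5 = 5×1 + 0
gcd = 1, so the inverse exists. Back-substitute:
1 = 21 − 4·5
1 = −4·110 + 21·21
1 = 21·461 − 88·110
1 = −88·571 + 109·461
1 = 109·1603 − 306·571
Hence 571⁻¹ ≡ -306 ≡ 1297 (mod 1603).

1297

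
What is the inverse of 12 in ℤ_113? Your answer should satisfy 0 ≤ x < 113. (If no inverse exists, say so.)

Run Euclid on (113, 12):
113 = 9·12 + 5
12 = 2·5 + 2
5 = 2·2 + 1
2 = 2·1 + 0
The gcd is 1. Working backward:
1 = 5 − 2·2
1 = −2·12 + 5·5
1 = 5·113 − 47·12
Thus 12·(-47) ≡ 1 (mod 113); reducing, -47 mod 113 = 66.

66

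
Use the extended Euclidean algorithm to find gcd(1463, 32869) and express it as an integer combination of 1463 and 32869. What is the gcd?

1

Apply Euclid's algorithm to 32869 and 1463:
32869 = 22*1463 + 683
1463 = 2*683 + 97
683 = 7*97 + 4
97 = 24*4 + 1
4 = 4*1 + 0
gcd(1463, 32869) = 1.
Working backward:
1 = 97 − 24·4
1 = −24·683 + 169·97
1 = 169·1463 − 362·683
1 = −362·32869 + 8133·1463
So 1 = (-362)·32869 + (8133)·1463.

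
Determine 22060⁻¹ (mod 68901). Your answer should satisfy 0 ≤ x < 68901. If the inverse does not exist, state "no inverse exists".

31855

Run Euclid on (68901, 22060):
68901 = 3·22060 + 2721
22060 = 8·2721 + 292
2721 = 9·292 + 93
292 = 3·93 + 13
93 = 7·13 + 2
13 = 6·2 + 1
2 = 2·1 + 0
Since gcd(22060, 68901) = 1, back-substitute to write 1 as a combination:
1 = 13 − 6·2
1 = −6·93 + 43·13
1 = 43·292 − 135·93
1 = −135·2721 + 1258·292
1 = 1258·22060 − 10199·2721
1 = −10199·68901 + 31855·22060
So 22060·31855 ≡ 1 (mod 68901).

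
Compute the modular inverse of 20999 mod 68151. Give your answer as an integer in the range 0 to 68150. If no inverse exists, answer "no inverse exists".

Run Euclid on (68151, 20999):
68151 = 3×20999 + 5154
20999 = 4×5154 + 383
5154 = 13×383 + 175
383 = 2×175 + 33
175 = 5×33 + 10
33 = 3×10 + 3
10 = 3×3 + 1
3 = 3×1 + 0
Since gcd(20999, 68151) = 1, back-substitute to write 1 as a combination:
1 = 10 − 3·3
1 = −3·33 + 10·10
1 = 10·175 − 53·33
1 = −53·383 + 116·175
1 = 116·5154 − 1561·383
1 = −1561·20999 + 6360·5154
1 = 6360·68151 − 20641·20999
So 20999·(-20641) ≡ 1 (mod 68151), and -20641 ≡ 47510 (mod 68151).

47510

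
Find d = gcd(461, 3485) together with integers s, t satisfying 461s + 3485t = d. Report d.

Repeated division:
3485 = 7*461 + 258
461 = 1*258 + 203
258 = 1*203 + 55
203 = 3*55 + 38
55 = 1*38 + 17
38 = 2*17 + 4
17 = 4*4 + 1
4 = 4*1 + 0
gcd(461, 3485) = 1.
Back-substituting:
1 = 17 − 4·4
1 = −4·38 + 9·17
1 = 9·55 − 13·38
1 = −13·203 + 48·55
1 = 48·258 − 61·203
1 = −61·461 + 109·258
1 = 109·3485 − 824·461
So 1 = (109)·3485 + (-824)·461.

1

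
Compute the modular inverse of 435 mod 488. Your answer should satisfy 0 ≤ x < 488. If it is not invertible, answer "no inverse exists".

267

Extended Euclidean algorithm:
488 = 1*435 + 53
435 = 8*53 + 11
53 = 4*11 + 9
11 = 1*9 + 2
9 = 4*2 + 1
2 = 2*1 + 0
The gcd is 1. Working backward:
1 = 9 − 4·2
1 = −4·11 + 5·9
1 = 5·53 − 24·11
1 = −24·435 + 197·53
1 = 197·488 − 221·435
So 435·(-221) ≡ 1 (mod 488), and -221 ≡ 267 (mod 488).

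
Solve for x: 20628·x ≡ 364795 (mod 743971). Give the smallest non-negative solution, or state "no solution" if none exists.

366990

First find gcd(20628, 743971):
743971 = 36*20628 + 1363
20628 = 15*1363 + 183
1363 = 7*183 + 82
183 = 2*82 + 19
82 = 4*19 + 6
19 = 3*6 + 1
6 = 6*1 + 0
gcd = 1, so a unique solution mod 743971 exists.
Back-substitute for the Bézout coefficients:
1 = 19 − 3·6
1 = −3·82 + 13·19
1 = 13·183 − 29·82
1 = −29·1363 + 216·183
1 = 216·20628 − 3269·1363
1 = −3269·743971 + 117900·20628
So 20628·(117900) ≡ 1 (mod 743971), giving 20628⁻¹ ≡ 117900.
x ≡ 20628⁻¹·364795 ≡ 117900·364795 ≡ 366990 (mod 743971).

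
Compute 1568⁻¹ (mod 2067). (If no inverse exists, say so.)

Apply the Euclidean algorithm to 2067 and 1568:
2067 = 1×1568 + 499
1568 = 3×499 + 71
499 = 7×71 + 2
71 = 35×2 + 1
2 = 2×1 + 0
gcd = 1, so the inverse exists. Back-substitute:
1 = 71 − 35·2
1 = −35·499 + 246·71
1 = 246·1568 − 773·499
1 = −773·2067 + 1019·1568
So 1568·1019 ≡ 1 (mod 2067).

1019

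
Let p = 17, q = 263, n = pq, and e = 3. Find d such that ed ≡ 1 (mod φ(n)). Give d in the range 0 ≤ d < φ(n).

2795

φ(n) = (p−1)(q−1) = 16·262 = 4192.
Need d with 3·d ≡ 1 (mod 4192). Apply the extended Euclidean algorithm:
4192 = 1397×3 + 1
3 = 3×1 + 0
Back-substitute:
1 = 4192 − 1397·3
So 3·(-1397) ≡ 1 (mod 4192), hence d ≡ -1397 ≡ 2795 (mod 4192).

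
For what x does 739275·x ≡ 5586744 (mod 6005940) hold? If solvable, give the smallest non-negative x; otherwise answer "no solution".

gcd(739275, 6005940):
6005940 = 8·739275 + 91740
739275 = 8·91740 + 5355
91740 = 17·5355 + 705
5355 = 7·705 + 420
705 = 1·420 + 285
420 = 1·285 + 135
285 = 2·135 + 15
135 = 9·15 + 0
gcd = 15, but 15 ∤ 5586744, so the congruence has no solution.

no solution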